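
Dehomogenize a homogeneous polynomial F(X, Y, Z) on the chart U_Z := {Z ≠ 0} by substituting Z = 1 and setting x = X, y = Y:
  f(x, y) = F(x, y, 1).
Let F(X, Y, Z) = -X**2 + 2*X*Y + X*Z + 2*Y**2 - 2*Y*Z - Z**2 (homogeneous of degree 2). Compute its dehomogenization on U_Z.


f(x, y) = -x**2 + 2*x*y + x + 2*y**2 - 2*y - 1

On U_Z we set Z = 1. Each monomial c·X^i·Y^j·Z^k in F becomes c·x^i·y^j·1^k = c·x^i·y^j.
Substituting Z = 1: F(X, Y, 1) = -x**2 + 2*x*y + x + 2*y**2 - 2*y - 1.
Note: deg(f) ≤ deg(F) = 2; strict inequality happens when F is divisible by Z (lost terms).


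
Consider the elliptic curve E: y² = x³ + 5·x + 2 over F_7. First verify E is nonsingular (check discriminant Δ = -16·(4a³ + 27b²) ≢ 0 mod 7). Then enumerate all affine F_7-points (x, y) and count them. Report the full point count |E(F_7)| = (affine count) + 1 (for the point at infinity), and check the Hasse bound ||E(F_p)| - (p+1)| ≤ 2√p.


Affine points = {(0, 3), (0, 4), (1, 1), (1, 6), (3, 3), (3, 4), (4, 3), (4, 4)}; affine count = 8; |E(F_7)| = 9.

Discriminant check: Δ ∝ 4a³ + 27b² = 4·5³ + 27·2² = 4·125 + 27·4 ≡ 6 (mod 7). Nonzero ⇒ E is nonsingular.
For each x ∈ F_7, compute rhs = x³ + 5·x + 2 mod 7, then count y ∈ F_7 with y² ≡ rhs.
  x = 0: rhs = 2, matching y values: 3, 4 (2 points).
  x = 1: rhs = 1, matching y values: 1, 6 (2 points).
  x = 2: rhs = 6, matching y values: none (0 points).
  x = 3: rhs = 2, matching y values: 3, 4 (2 points).
  x = 4: rhs = 2, matching y values: 3, 4 (2 points).
  x = 5: rhs = 5, matching y values: none (0 points).
  x = 6: rhs = 3, matching y values: none (0 points).
Total affine count: 8.
Full point count |E(F_7)| = 8 + 1 = 9.
Hasse bound: |9 − (7+1)| = |1| = 1 ≤ 2√7 ≈ 5.2915 ✓.


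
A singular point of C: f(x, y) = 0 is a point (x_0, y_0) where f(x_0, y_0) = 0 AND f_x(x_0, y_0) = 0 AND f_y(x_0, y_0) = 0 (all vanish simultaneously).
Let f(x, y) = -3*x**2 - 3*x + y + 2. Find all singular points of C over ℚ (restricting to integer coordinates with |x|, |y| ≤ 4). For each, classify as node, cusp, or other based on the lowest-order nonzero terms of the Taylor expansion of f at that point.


No singular points in the scanned grid; C is smooth there.

Compute partial derivatives:
  f_x = -6*x - 3.
  f_y = 1.
f_y = 1 is a nonzero constant, so f_y never vanishes: no point (x, y) can satisfy f = f_x = f_y = 0. In particular no (x, y) ∈ {−4, ..., 4}² is singular; the curve is smooth.


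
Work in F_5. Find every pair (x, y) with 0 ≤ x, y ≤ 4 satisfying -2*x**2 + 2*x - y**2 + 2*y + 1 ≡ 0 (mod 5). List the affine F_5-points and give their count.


Affine F_5-points: {(3, 1)}; count = 1.

For each of the 25 pairs (x, y) ∈ F_5², evaluate f(x, y) mod 5. Record the zeros.
  x = 0: [0↦1, 1↦2, 2↦1, 3↦3, 4↦3]  zeros at y ∈ ∅
  x = 1: [0↦1, 1↦2, 2↦1, 3↦3, 4↦3]  zeros at y ∈ ∅
  x = 2: [0↦2, 1↦3, 2↦2, 3↦4, 4↦4]  zeros at y ∈ ∅
  x = 3: [0↦4, 1↦0, 2↦4, 3↦1, 4↦1]  zeros at y ∈ {1}
  x = 4: [0↦2, 1↦3, 2↦2, 3↦4, 4↦4]  zeros at y ∈ ∅
Collecting zeros: affine points = {(3, 1)}.
Total count |C(F_5)_aff| = 1.


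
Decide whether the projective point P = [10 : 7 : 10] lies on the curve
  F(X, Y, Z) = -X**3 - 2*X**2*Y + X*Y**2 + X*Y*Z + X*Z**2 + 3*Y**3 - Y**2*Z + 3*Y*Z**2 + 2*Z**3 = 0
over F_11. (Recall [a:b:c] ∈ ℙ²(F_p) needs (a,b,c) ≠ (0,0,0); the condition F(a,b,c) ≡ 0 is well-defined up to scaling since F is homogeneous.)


F(10,7,10) ≡ 7 (mod 11); P is NOT on the curve.

Evaluate F(10, 7, 10) term-by-term (mod 11).
  -X**3 ↦ -1·1000·1·1 = -1000
  -2*X**2*Y ↦ -2·100·7·1 = -1400
  X*Y**2 ↦ 1·10·49·1 = 490
  X*Y*Z ↦ 1·10·7·10 = 700
  X*Z**2 ↦ 1·10·1·100 = 1000
  3*Y**3 ↦ 3·1·343·1 = 1029
  -Y**2*Z ↦ -1·1·49·10 = -490
  3*Y*Z**2 ↦ 3·1·7·100 = 2100
  2*Z**3 ↦ 2·1·1·1000 = 2000
Sum: F(10, 7, 10) = (-1000) + (-1400) + (490) + (700) + (1000) + (1029) + (-490) + (2100) + (2000) = 4429.
Reducing mod 11: 4429 ≡ 7 (mod 11).
Since F(a, b, c) ≡ 7 ≠ 0 (mod 11), P does NOT lie on the curve.


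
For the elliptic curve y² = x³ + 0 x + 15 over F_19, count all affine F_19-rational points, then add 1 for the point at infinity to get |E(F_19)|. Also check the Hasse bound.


Affine points = {(1, 4), (1, 15), (2, 2), (2, 17), (3, 2), (3, 17), (5, 8), (5, 11), (7, 4), (7, 15), (11, 4), (11, 15), (14, 2), (14, 17), (16, 8), (16, 11), (17, 8), (17, 11)}; affine count = 18; |E(F_19)| = 19.

Discriminant check: Δ ∝ 4a³ + 27b² = 4·0³ + 27·15² = 4·0 + 27·225 ≡ 14 (mod 19). Nonzero ⇒ E is nonsingular.
For each x ∈ F_19, compute rhs = x³ + 0·x + 15 mod 19, then count y ∈ F_19 with y² ≡ rhs.
  x = 0: rhs = 15, matching y values: none (0 points).
  x = 1: rhs = 16, matching y values: 4, 15 (2 points).
  x = 2: rhs = 4, matching y values: 2, 17 (2 points).
  x = 3: rhs = 4, matching y values: 2, 17 (2 points).
  x = 4: rhs = 3, matching y values: none (0 points).
  x = 5: rhs = 7, matching y values: 8, 11 (2 points).
  x = 6: rhs = 3, matching y values: none (0 points).
  x = 7: rhs = 16, matching y values: 4, 15 (2 points).
  x = 8: rhs = 14, matching y values: none (0 points).
  x = 9: rhs = 3, matching y values: none (0 points).
  x = 10: rhs = 8, matching y values: none (0 points).
  x = 11: rhs = 16, matching y values: 4, 15 (2 points).
  x = 12: rhs = 14, matching y values: none (0 points).
  x = 13: rhs = 8, matching y values: none (0 points).
  x = 14: rhs = 4, matching y values: 2, 17 (2 points).
  x = 15: rhs = 8, matching y values: none (0 points).
  x = 16: rhs = 7, matching y values: 8, 11 (2 points).
  x = 17: rhs = 7, matching y values: 8, 11 (2 points).
  x = 18: rhs = 14, matching y values: none (0 points).
Total affine count: 18.
Full point count |E(F_19)| = 18 + 1 = 19.
Hasse bound: |19 − (19+1)| = |-1| = 1 ≤ 2√19 ≈ 8.7178 ✓.


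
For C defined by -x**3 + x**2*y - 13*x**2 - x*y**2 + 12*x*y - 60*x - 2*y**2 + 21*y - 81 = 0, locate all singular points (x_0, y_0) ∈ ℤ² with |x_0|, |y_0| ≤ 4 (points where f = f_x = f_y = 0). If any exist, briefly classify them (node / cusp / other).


Singular points: {(-3, 3)}; classification: node.

Compute partial derivatives:
  f_x = -3*x**2 + 2*x*y - 26*x - y**2 + 12*y - 60.
  f_y = x**2 - 2*x*y + 12*x - 4*y + 21.
Scan x_0 ∈ {−4, ..., 4}. For each x_0, f_y(x_0, y) is a polynomial in y; find its integer roots y ∈ {−4, ..., 4}, then test f_x and f at those candidates.
  x = -4: f_y(-4, y) = 4*y - 11; no integer root y with |y| ≤ 4.
  x = -3: f_y(-3, y) = 2*y - 6; vanishes at y ∈ {3}. (-3, 3): f_x = 0, f = 0 — SINGULAR.
  x = -2: f_y(-2, y) = 1; no integer root y with |y| ≤ 4.
  x = -1: f_y(-1, y) = 10 - 2*y; no integer root y with |y| ≤ 4.
  x = 0: f_y(0, y) = 21 - 4*y; no integer root y with |y| ≤ 4.
  x = 1: f_y(1, y) = 34 - 6*y; no integer root y with |y| ≤ 4.
  x = 2: f_y(2, y) = 49 - 8*y; no integer root y with |y| ≤ 4.
  x = 3: f_y(3, y) = 66 - 10*y; no integer root y with |y| ≤ 4.
  x = 4: f_y(4, y) = 85 - 12*y; no integer root y with |y| ≤ 4.
Only singular point on the grid: (-3, 3).
Classify: substitute x = -3 + u, y = 3 + v and expand: f = -u**3 + u**2*v - u**2 - u*v**2 + v**2.
No constant or linear terms (consistent with a singular point). Quadratic part: -u**2 + v**2. Cubic part: -u**3 + u**2*v - u*v**2.
The quadratic part v**2 - u**2 = (v − u)(v + u) splits into two distinct linear factors, so there are two distinct tangent lines y − 3 = ±(x − -3) — this is a node (ordinary double point).
Classification: node.


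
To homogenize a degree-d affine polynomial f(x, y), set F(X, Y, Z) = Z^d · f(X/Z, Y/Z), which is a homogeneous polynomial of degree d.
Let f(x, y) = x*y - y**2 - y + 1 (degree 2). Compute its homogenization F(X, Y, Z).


F(X, Y, Z) = X*Y - Y**2 - Y*Z + Z**2

deg(f) = 2.
Substitute x = X/Z, y = Y/Z into f, then multiply by Z^2.
  monomial 1·x^1·y^1 ↦ 1·X^1·Y^1·Z^0.
  monomial -1·x^0·y^2 ↦ -1·X^0·Y^2·Z^0.
  monomial -1·x^0·y^1 ↦ -1·X^0·Y^1·Z^1.
  monomial 1·x^0·y^0 ↦ 1·X^0·Y^0·Z^2.
Collecting: F(X, Y, Z) = X*Y - Y**2 - Y*Z + Z**2.


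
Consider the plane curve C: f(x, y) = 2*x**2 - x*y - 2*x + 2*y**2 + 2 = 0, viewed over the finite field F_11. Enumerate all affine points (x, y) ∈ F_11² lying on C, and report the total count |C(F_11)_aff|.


Affine F_11-points: {(2, 6)}; count = 1.

For each of the 121 pairs (x, y) ∈ F_11², evaluate f(x, y) mod 11. Record the zeros.
  x = 0: [0↦2, 1↦4, 2↦10, 3↦9, 4↦1, 5↦8, 6↦8, 7↦1, 8↦9, 9↦10, 10↦4]  zeros at y ∈ ∅
  x = 1: [0↦2, 1↦3, 2↦8, 3↦6, 4↦8, 5↦3, 6↦2, 7↦5, 8↦1, 9↦1, 10↦5]  zeros at y ∈ ∅
  x = 2: [0↦6, 1↦6, 2↦10, 3↦7, 4↦8, 5↦2, 6↦0, 7↦2, 8↦8, 9↦7, 10↦10]  zeros at y ∈ {6}
  x = 3: [0↦3, 1↦2, 2↦5, 3↦1, 4↦1, 5↦5, 6↦2, 7↦3, 8↦8, 9↦6, 10↦8]  zeros at y ∈ ∅
  x = 4: [0↦4, 1↦2, 2↦4, 3↦10, 4↦9, 5↦1, 6↦8, 7↦8, 8↦1, 9↦9, 10↦10]  zeros at y ∈ ∅
  x = 5: [0↦9, 1↦6, 2↦7, 3↦1, 4↦10, 5↦1, 6↦7, 7↦6, 8↦9, 9↦5, 10↦5]  zeros at y ∈ ∅
  x = 6: [0↦7, 1↦3, 2↦3, 3↦7, 4↦4, 5↦5, 6↦10, 7↦8, 8↦10, 9↦5, 10↦4]  zeros at y ∈ ∅
  x = 7: [0↦9, 1↦4, 2↦3, 3↦6, 4↦2, 5↦2, 6↦6, 7↦3, 8↦4, 9↦9, 10↦7]  zeros at y ∈ ∅
  x = 8: [0↦4, 1↦9, 2↦7, 3↦9, 4↦4, 5↦3, 6↦6, 7↦2, 8↦2, 9↦6, 10↦3]  zeros at y ∈ ∅
  x = 9: [0↦3, 1↦7, 2↦4, 3↦5, 4↦10, 5↦8, 6↦10, 7↦5, 8↦4, 9↦7, 10↦3]  zeros at y ∈ ∅
  x = 10: [0↦6, 1↦9, 2↦5, 3↦5, 4↦9, 5↦6, 6↦7, 7↦1, 8↦10, 9↦1, 10↦7]  zeros at y ∈ ∅
Collecting zeros: affine points = {(2, 6)}.
Total count |C(F_11)_aff| = 1.


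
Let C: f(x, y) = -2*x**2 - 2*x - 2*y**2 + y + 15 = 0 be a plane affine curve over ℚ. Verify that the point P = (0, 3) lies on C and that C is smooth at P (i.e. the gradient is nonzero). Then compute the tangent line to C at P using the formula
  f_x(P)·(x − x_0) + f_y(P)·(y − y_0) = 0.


Tangent line at P: -2*x - 11*y + 33 = 0.

Step 1: f(0, 3) = 0, so P lies on C.
Step 2: partial derivatives
  f_x(x, y) = -4*x - 2, f_y(x, y) = 1 - 4*y.
  f_x(P) = -2, f_y(P) = -11 (gradient nonzero, so P is smooth).
Step 3: tangent line at P: -2·(x − 0) + -11·(y − 3) = 0.
Expanding: -2*x - 11*y + 33 = 0.


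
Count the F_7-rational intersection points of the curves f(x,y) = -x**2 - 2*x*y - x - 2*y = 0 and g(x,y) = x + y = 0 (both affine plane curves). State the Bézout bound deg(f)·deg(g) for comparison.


Common zeros: {(0, 0), (6, 1)}; count = 2; Bézout bound = 2.

deg(f) = 2, deg(g) = 1, so Bézout bound = 2.
Scan x ∈ F_7. For each x, list the y ∈ F_7 with f(x, y) ≡ 0 and those with g(x, y) ≡ 0 (mod 7); the common zeros in that column are the intersection.
  x = 0: f ≡ 0 at y ∈ {0}; g ≡ 0 at y ∈ {0}; common: {0}.
  x = 1: f ≡ 0 at y ∈ {3}; g ≡ 0 at y ∈ {6}; common: ∅.
  x = 2: f ≡ 0 at y ∈ {6}; g ≡ 0 at y ∈ {5}; common: ∅.
  x = 3: f ≡ 0 at y ∈ {2}; g ≡ 0 at y ∈ {4}; common: ∅.
  x = 4: f ≡ 0 at y ∈ {5}; g ≡ 0 at y ∈ {3}; common: ∅.
  x = 5: f ≡ 0 at y ∈ {1}; g ≡ 0 at y ∈ {2}; common: ∅.
  x = 6: f ≡ 0 at y ∈ {0, 1, 2, 3, 4, 5, 6}; g ≡ 0 at y ∈ {1}; common: {1}.
Collecting: common zeros = {(0, 0), (6, 1)}, so the count is 2.
Comparison with the Bézout bound: 2 ≤ 2 = deg(f)·deg(g), as expected for curves with no common component (the bound is attained).


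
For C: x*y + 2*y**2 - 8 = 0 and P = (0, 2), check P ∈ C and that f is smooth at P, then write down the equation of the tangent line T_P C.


Tangent line at P: 2*x + 8*y - 16 = 0.

Step 1: f(0, 2) = 0, so P lies on C.
Step 2: partial derivatives
  f_x(x, y) = y, f_y(x, y) = x + 4*y.
  f_x(P) = 2, f_y(P) = 8 (gradient nonzero, so P is smooth).
Step 3: tangent line at P: 2·(x − 0) + 8·(y − 2) = 0.
Expanding: 2*x + 8*y - 16 = 0.


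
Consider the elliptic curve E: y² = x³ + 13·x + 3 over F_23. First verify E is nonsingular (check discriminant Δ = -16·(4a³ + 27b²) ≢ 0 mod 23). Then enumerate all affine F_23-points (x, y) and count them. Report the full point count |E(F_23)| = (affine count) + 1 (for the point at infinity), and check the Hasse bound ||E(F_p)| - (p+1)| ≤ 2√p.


Affine points = {(0, 7), (0, 16), (3, 0), (4, 2), (4, 21), (5, 3), (5, 20), (7, 0), (10, 11), (10, 12), (12, 1), (12, 22), (13, 0), (14, 10), (14, 13), (15, 10), (15, 13), (16, 11), (16, 12), (17, 10), (17, 13), (19, 5), (19, 18), (20, 11), (20, 12), (22, 9), (22, 14)}; affine count = 27; |E(F_23)| = 28.

Discriminant check: Δ ∝ 4a³ + 27b² = 4·13³ + 27·3² = 4·2197 + 27·9 ≡ 15 (mod 23). Nonzero ⇒ E is nonsingular.
For each x ∈ F_23, compute rhs = x³ + 13·x + 3 mod 23, then count y ∈ F_23 with y² ≡ rhs.
  x = 0: rhs = 3, matching y values: 7, 16 (2 points).
  x = 1: rhs = 17, matching y values: none (0 points).
  x = 2: rhs = 14, matching y values: none (0 points).
  x = 3: rhs = 0, matching y values: 0 (1 points).
  x = 4: rhs = 4, matching y values: 2, 21 (2 points).
  x = 5: rhs = 9, matching y values: 3, 20 (2 points).
  x = 6: rhs = 21, matching y values: none (0 points).
  x = 7: rhs = 0, matching y values: 0 (1 points).
  x = 8: rhs = 21, matching y values: none (0 points).
  x = 9: rhs = 21, matching y values: none (0 points).
  x = 10: rhs = 6, matching y values: 11, 12 (2 points).
  x = 11: rhs = 5, matching y values: none (0 points).
  x = 12: rhs = 1, matching y values: 1, 22 (2 points).
  x = 13: rhs = 0, matching y values: 0 (1 points).
  x = 14: rhs = 8, matching y values: 10, 13 (2 points).
  x = 15: rhs = 8, matching y values: 10, 13 (2 points).
  x = 16: rhs = 6, matching y values: 11, 12 (2 points).
  x = 17: rhs = 8, matching y values: 10, 13 (2 points).
  x = 18: rhs = 20, matching y values: none (0 points).
  x = 19: rhs = 2, matching y values: 5, 18 (2 points).
  x = 20: rhs = 6, matching y values: 11, 12 (2 points).
  x = 21: rhs = 15, matching y values: none (0 points).
  x = 22: rhs = 12, matching y values: 9, 14 (2 points).
Total affine count: 27.
Full point count |E(F_23)| = 27 + 1 = 28.
Hasse bound: |28 − (23+1)| = |4| = 4 ≤ 2√23 ≈ 9.5917 ✓.


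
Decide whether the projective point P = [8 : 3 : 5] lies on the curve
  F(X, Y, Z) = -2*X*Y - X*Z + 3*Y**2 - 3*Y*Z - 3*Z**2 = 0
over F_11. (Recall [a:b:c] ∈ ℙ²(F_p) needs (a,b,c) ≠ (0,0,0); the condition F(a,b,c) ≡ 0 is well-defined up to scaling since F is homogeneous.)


F(8,3,5) ≡ 6 (mod 11); P is NOT on the curve.

Evaluate F(8, 3, 5) term-by-term (mod 11).
  -2*X*Y ↦ -2·8·3·1 = -48
  -X*Z ↦ -1·8·1·5 = -40
  3*Y**2 ↦ 3·1·9·1 = 27
  -3*Y*Z ↦ -3·1·3·5 = -45
  -3*Z**2 ↦ -3·1·1·25 = -75
Sum: F(8, 3, 5) = (-48) + (-40) + (27) + (-45) + (-75) = -181.
Reducing mod 11: -181 ≡ 6 (mod 11).
Since F(a, b, c) ≡ 6 ≠ 0 (mod 11), P does NOT lie on the curve.


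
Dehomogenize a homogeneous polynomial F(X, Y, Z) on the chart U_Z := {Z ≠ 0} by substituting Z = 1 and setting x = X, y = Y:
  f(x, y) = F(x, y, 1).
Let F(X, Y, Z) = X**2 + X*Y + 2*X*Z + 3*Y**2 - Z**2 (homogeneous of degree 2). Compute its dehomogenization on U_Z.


f(x, y) = x**2 + x*y + 2*x + 3*y**2 - 1

On U_Z we set Z = 1. Each monomial c·X^i·Y^j·Z^k in F becomes c·x^i·y^j·1^k = c·x^i·y^j.
Substituting Z = 1: F(X, Y, 1) = x**2 + x*y + 2*x + 3*y**2 - 1.
Note: deg(f) ≤ deg(F) = 2; strict inequality happens when F is divisible by Z (lost terms).


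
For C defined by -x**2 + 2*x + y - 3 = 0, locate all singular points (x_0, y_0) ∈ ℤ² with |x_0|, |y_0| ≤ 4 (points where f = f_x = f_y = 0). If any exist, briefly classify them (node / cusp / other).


No singular points in the scanned grid; C is smooth there.

Compute partial derivatives:
  f_x = 2 - 2*x.
  f_y = 1.
f_y = 1 is a nonzero constant, so f_y never vanishes: no point (x, y) can satisfy f = f_x = f_y = 0. In particular no (x, y) ∈ {−4, ..., 4}² is singular; the curve is smooth.


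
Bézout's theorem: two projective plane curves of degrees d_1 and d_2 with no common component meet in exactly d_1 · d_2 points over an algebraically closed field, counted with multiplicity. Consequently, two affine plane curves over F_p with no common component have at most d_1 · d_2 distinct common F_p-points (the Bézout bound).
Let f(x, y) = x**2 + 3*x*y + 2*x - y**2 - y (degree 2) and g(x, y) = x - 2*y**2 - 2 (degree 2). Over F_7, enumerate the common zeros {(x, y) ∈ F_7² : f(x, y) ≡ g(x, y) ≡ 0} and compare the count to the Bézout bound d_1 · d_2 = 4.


Common zeros: ∅; count = 0; Bézout bound = 4.

deg(f) = 2, deg(g) = 2, so Bézout bound = 4.
Scan x ∈ F_7. For each x, list the y ∈ F_7 with f(x, y) ≡ 0 and those with g(x, y) ≡ 0 (mod 7); the common zeros in that column are the intersection.
  x = 0: f ≡ 0 at y ∈ {0, 6}; g ≡ 0 at y ∈ ∅; common: ∅.
  x = 1: f ≡ 0 at y ∈ {3, 6}; g ≡ 0 at y ∈ ∅; common: ∅.
  x = 2: f ≡ 0 at y ∈ {2, 3}; g ≡ 0 at y ∈ {0}; common: ∅.
  x = 3: f ≡ 0 at y ∈ ∅; g ≡ 0 at y ∈ {2, 5}; common: ∅.
  x = 4: f ≡ 0 at y ∈ {2}; g ≡ 0 at y ∈ {1, 6}; common: ∅.
  x = 5: f ≡ 0 at y ∈ {0}; g ≡ 0 at y ∈ ∅; common: ∅.
  x = 6: f ≡ 0 at y ∈ ∅; g ≡ 0 at y ∈ {3, 4}; common: ∅.
Collecting: common zeros = ∅, so the count is 0.
Comparison with the Bézout bound: 0 ≤ 4 = deg(f)·deg(g), as expected for curves with no common component (the affine F_7-count falls short of the bound because intersections may lie at infinity, over extension fields, or carry multiplicity).


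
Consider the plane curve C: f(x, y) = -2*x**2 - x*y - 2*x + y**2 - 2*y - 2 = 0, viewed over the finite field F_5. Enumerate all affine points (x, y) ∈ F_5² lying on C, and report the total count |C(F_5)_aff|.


Affine F_5-points: {(3, 1), (3, 4), (4, 2), (4, 4)}; count = 4.

For each of the 25 pairs (x, y) ∈ F_5², evaluate f(x, y) mod 5. Record the zeros.
  x = 0: [0↦3, 1↦2, 2↦3, 3↦1, 4↦1]  zeros at y ∈ ∅
  x = 1: [0↦4, 1↦2, 2↦2, 3↦4, 4↦3]  zeros at y ∈ ∅
  x = 2: [0↦1, 1↦3, 2↦2, 3↦3, 4↦1]  zeros at y ∈ ∅
  x = 3: [0↦4, 1↦0, 2↦3, 3↦3, 4↦0]  zeros at y ∈ {1, 4}
  x = 4: [0↦3, 1↦3, 2↦0, 3↦4, 4↦0]  zeros at y ∈ {2, 4}
Collecting zeros: affine points = {(3, 1), (3, 4), (4, 2), (4, 4)}.
Total count |C(F_5)_aff| = 4.


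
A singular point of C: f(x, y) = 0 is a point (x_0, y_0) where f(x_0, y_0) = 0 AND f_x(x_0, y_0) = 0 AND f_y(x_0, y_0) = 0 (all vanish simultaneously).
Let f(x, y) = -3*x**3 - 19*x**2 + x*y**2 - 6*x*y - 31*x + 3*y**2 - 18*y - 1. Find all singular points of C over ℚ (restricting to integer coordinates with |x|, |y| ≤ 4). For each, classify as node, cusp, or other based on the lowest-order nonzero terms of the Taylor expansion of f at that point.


Singular points: {(-2, 3)}; classification: node.

Compute partial derivatives:
  f_x = -9*x**2 - 38*x + y**2 - 6*y - 31.
  f_y = 2*x*y - 6*x + 6*y - 18.
Scan x_0 ∈ {−4, ..., 4}. For each x_0, f_y(x_0, y) is a polynomial in y; find its integer roots y ∈ {−4, ..., 4}, then test f_x and f at those candidates.
  x = -4: f_y(-4, y) = 6 - 2*y; vanishes at y ∈ {3}. (-4, 3): f_x = -32 ≠ 0.
  x = -3: f_y(-3, y) = 0; vanishes at y ∈ {-4, -3, -2, -1, 0, 1, 2, 3, 4}. (-3, -4): f_x = 42 ≠ 0; (-3, -3): f_x = 29 ≠ 0; (-3, -2): f_x = 18 ≠ 0; (-3, -1): f_x = 9 ≠ 0; (-3, 0): f_x = 2 ≠ 0; (-3, 1): f_x = -3 ≠ 0; (-3, 2): f_x = -6 ≠ 0; (-3, 3): f_x = -7 ≠ 0; (-3, 4): f_x = -6 ≠ 0.
  x = -2: f_y(-2, y) = 2*y - 6; vanishes at y ∈ {3}. (-2, 3): f_x = 0, f = 0 — SINGULAR.
  x = -1: f_y(-1, y) = 4*y - 12; vanishes at y ∈ {3}. (-1, 3): f_x = -11 ≠ 0.
  x = 0: f_y(0, y) = 6*y - 18; vanishes at y ∈ {3}. (0, 3): f_x = -40 ≠ 0.
  x = 1: f_y(1, y) = 8*y - 24; vanishes at y ∈ {3}. (1, 3): f_x = -87 ≠ 0.
  x = 2: f_y(2, y) = 10*y - 30; vanishes at y ∈ {3}. (2, 3): f_x = -152 ≠ 0.
  x = 3: f_y(3, y) = 12*y - 36; vanishes at y ∈ {3}. (3, 3): f_x = -235 ≠ 0.
  x = 4: f_y(4, y) = 14*y - 42; vanishes at y ∈ {3}. (4, 3): f_x = -336 ≠ 0.
Only singular point on the grid: (-2, 3).
Classify: substitute x = -2 + u, y = 3 + v and expand: f = -3*u**3 - u**2 + u*v**2 + v**2.
No constant or linear terms (consistent with a singular point). Quadratic part: -u**2 + v**2. Cubic part: -3*u**3 + u*v**2.
The quadratic part v**2 - u**2 = (v − u)(v + u) splits into two distinct linear factors, so there are two distinct tangent lines y − 3 = ±(x − -2) — this is a node (ordinary double point).
Classification: node.


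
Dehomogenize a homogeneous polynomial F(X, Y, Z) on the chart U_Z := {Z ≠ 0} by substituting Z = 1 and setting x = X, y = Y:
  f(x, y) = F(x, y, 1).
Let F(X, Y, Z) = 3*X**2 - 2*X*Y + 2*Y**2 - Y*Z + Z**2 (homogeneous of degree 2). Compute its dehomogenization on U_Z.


f(x, y) = 3*x**2 - 2*x*y + 2*y**2 - y + 1

On U_Z we set Z = 1. Each monomial c·X^i·Y^j·Z^k in F becomes c·x^i·y^j·1^k = c·x^i·y^j.
Substituting Z = 1: F(X, Y, 1) = 3*x**2 - 2*x*y + 2*y**2 - y + 1.
Note: deg(f) ≤ deg(F) = 2; strict inequality happens when F is divisible by Z (lost terms).


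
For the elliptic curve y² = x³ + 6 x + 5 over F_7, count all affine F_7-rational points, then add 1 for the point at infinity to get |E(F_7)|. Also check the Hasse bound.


Affine points = {(2, 2), (2, 5), (3, 1), (3, 6), (4, 3), (4, 4)}; affine count = 6; |E(F_7)| = 7.

Discriminant check: Δ ∝ 4a³ + 27b² = 4·6³ + 27·5² = 4·216 + 27·25 ≡ 6 (mod 7). Nonzero ⇒ E is nonsingular.
For each x ∈ F_7, compute rhs = x³ + 6·x + 5 mod 7, then count y ∈ F_7 with y² ≡ rhs.
  x = 0: rhs = 5, matching y values: none (0 points).
  x = 1: rhs = 5, matching y values: none (0 points).
  x = 2: rhs = 4, matching y values: 2, 5 (2 points).
  x = 3: rhs = 1, matching y values: 1, 6 (2 points).
  x = 4: rhs = 2, matching y values: 3, 4 (2 points).
  x = 5: rhs = 6, matching y values: none (0 points).
  x = 6: rhs = 5, matching y values: none (0 points).
Total affine count: 6.
Full point count |E(F_7)| = 6 + 1 = 7.
Hasse bound: |7 − (7+1)| = |-1| = 1 ≤ 2√7 ≈ 5.2915 ✓.


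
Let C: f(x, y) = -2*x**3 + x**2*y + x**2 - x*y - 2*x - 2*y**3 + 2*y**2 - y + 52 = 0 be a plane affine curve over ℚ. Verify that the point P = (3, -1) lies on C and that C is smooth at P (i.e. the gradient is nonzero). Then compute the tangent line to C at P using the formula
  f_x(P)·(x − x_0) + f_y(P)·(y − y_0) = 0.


Tangent line at P: -55*x - 5*y + 160 = 0.

Step 1: f(3, -1) = 0, so P lies on C.
Step 2: partial derivatives
  f_x(x, y) = -6*x**2 + 2*x*y + 2*x - y - 2, f_y(x, y) = x**2 - x - 6*y**2 + 4*y - 1.
  f_x(P) = -55, f_y(P) = -5 (gradient nonzero, so P is smooth).
Step 3: tangent line at P: -55·(x − 3) + -5·(y − -1) = 0.
Expanding: -55*x - 5*y + 160 = 0.


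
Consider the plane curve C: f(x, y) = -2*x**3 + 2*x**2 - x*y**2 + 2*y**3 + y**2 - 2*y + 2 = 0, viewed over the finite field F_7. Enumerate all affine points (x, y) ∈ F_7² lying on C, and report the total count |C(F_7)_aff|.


Affine F_7-points: {(1, 2), (2, 1), (2, 4), (2, 6)}; count = 4.

For each of the 49 pairs (x, y) ∈ F_7², evaluate f(x, y) mod 7. Record the zeros.
  x = 0: [0↦2, 1↦3, 2↦4, 3↦3, 4↦5, 5↦1, 6↦3]  zeros at y ∈ ∅
  x = 1: [0↦2, 1↦2, 2↦0, 3↦1, 4↦3, 5↦4, 6↦2]  zeros at y ∈ {2}
  x = 2: [0↦1, 1↦0, 2↦2, 3↦5, 4↦0, 5↦6, 6↦0]  zeros at y ∈ {1, 4, 6}
  x = 3: [0↦1, 1↦6, 2↦5, 3↦3, 4↦5, 5↦2, 6↦6]  zeros at y ∈ ∅
  x = 4: [0↦4, 1↦1, 2↦4, 3↦4, 4↦6, 5↦1, 6↦1]  zeros at y ∈ ∅
  x = 5: [0↦5, 1↦1, 2↦1, 3↦3, 4↦5, 5↦5, 6↦1]  zeros at y ∈ ∅
  x = 6: [0↦6, 1↦1, 2↦5, 3↦2, 4↦4, 5↦2, 6↦1]  zeros at y ∈ ∅
Collecting zeros: affine points = {(1, 2), (2, 1), (2, 4), (2, 6)}.
Total count |C(F_7)_aff| = 4.


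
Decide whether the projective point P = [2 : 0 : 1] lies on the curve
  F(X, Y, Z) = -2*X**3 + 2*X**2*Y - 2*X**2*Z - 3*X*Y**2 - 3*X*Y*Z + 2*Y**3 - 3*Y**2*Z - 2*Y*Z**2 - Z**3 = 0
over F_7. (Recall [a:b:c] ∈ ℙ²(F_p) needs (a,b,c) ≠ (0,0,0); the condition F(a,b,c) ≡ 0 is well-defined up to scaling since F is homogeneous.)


F(2,0,1) ≡ 3 (mod 7); P is NOT on the curve.

Evaluate F(2, 0, 1) term-by-term (mod 7).
  -2*X**3 ↦ -2·8·1·1 = -16
  2*X**2*Y ↦ 2·4·0·1 = 0
  -2*X**2*Z ↦ -2·4·1·1 = -8
  -3*X*Y**2 ↦ -3·2·0·1 = 0
  -3*X*Y*Z ↦ -3·2·0·1 = 0
  2*Y**3 ↦ 2·1·0·1 = 0
  -3*Y**2*Z ↦ -3·1·0·1 = 0
  -2*Y*Z**2 ↦ -2·1·0·1 = 0
  -Z**3 ↦ -1·1·1·1 = -1
Sum: F(2, 0, 1) = (-16) + (0) + (-8) + (0) + (0) + (0) + (0) + (0) + (-1) = -25.
Reducing mod 7: -25 ≡ 3 (mod 7).
Since F(a, b, c) ≡ 3 ≠ 0 (mod 7), P does NOT lie on the curve.


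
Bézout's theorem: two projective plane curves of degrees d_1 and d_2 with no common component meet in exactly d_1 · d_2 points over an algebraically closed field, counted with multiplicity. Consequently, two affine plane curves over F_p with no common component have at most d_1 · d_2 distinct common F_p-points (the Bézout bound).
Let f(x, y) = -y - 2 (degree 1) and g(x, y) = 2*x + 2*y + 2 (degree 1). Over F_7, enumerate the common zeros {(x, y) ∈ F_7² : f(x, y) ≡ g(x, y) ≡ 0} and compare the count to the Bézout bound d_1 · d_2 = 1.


Common zeros: {(1, 5)}; count = 1; Bézout bound = 1.

deg(f) = 1, deg(g) = 1, so Bézout bound = 1.
Scan x ∈ F_7. For each x, list the y ∈ F_7 with f(x, y) ≡ 0 and those with g(x, y) ≡ 0 (mod 7); the common zeros in that column are the intersection.
  x = 0: f ≡ 0 at y ∈ {5}; g ≡ 0 at y ∈ {6}; common: ∅.
  x = 1: f ≡ 0 at y ∈ {5}; g ≡ 0 at y ∈ {5}; common: {5}.
  x = 2: f ≡ 0 at y ∈ {5}; g ≡ 0 at y ∈ {4}; common: ∅.
  x = 3: f ≡ 0 at y ∈ {5}; g ≡ 0 at y ∈ {3}; common: ∅.
  x = 4: f ≡ 0 at y ∈ {5}; g ≡ 0 at y ∈ {2}; common: ∅.
  x = 5: f ≡ 0 at y ∈ {5}; g ≡ 0 at y ∈ {1}; common: ∅.
  x = 6: f ≡ 0 at y ∈ {5}; g ≡ 0 at y ∈ {0}; common: ∅.
Collecting: common zeros = {(1, 5)}, so the count is 1.
Comparison with the Bézout bound: 1 ≤ 1 = deg(f)·deg(g), as expected for curves with no common component (the bound is attained).


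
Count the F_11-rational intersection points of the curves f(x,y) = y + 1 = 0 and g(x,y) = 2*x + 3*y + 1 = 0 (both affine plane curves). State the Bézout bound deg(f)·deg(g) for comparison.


Common zeros: {(1, 10)}; count = 1; Bézout bound = 1.

deg(f) = 1, deg(g) = 1, so Bézout bound = 1.
Scan x ∈ F_11. For each x, list the y ∈ F_11 with f(x, y) ≡ 0 and those with g(x, y) ≡ 0 (mod 11); the common zeros in that column are the intersection.
  x = 0: f ≡ 0 at y ∈ {10}; g ≡ 0 at y ∈ {7}; common: ∅.
  x = 1: f ≡ 0 at y ∈ {10}; g ≡ 0 at y ∈ {10}; common: {10}.
  x = 2: f ≡ 0 at y ∈ {10}; g ≡ 0 at y ∈ {2}; common: ∅.
  x = 3: f ≡ 0 at y ∈ {10}; g ≡ 0 at y ∈ {5}; common: ∅.
  x = 4: f ≡ 0 at y ∈ {10}; g ≡ 0 at y ∈ {8}; common: ∅.
  x = 5: f ≡ 0 at y ∈ {10}; g ≡ 0 at y ∈ {0}; common: ∅.
  x = 6: f ≡ 0 at y ∈ {10}; g ≡ 0 at y ∈ {3}; common: ∅.
  x = 7: f ≡ 0 at y ∈ {10}; g ≡ 0 at y ∈ {6}; common: ∅.
  x = 8: f ≡ 0 at y ∈ {10}; g ≡ 0 at y ∈ {9}; common: ∅.
  x = 9: f ≡ 0 at y ∈ {10}; g ≡ 0 at y ∈ {1}; common: ∅.
  x = 10: f ≡ 0 at y ∈ {10}; g ≡ 0 at y ∈ {4}; common: ∅.
Collecting: common zeros = {(1, 10)}, so the count is 1.
Comparison with the Bézout bound: 1 ≤ 1 = deg(f)·deg(g), as expected for curves with no common component (the bound is attained).


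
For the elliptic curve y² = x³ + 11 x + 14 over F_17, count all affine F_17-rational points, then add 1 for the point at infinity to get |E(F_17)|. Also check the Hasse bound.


Affine points = {(1, 3), (1, 14), (7, 3), (7, 14), (8, 6), (8, 11), (9, 3), (9, 14), (10, 6), (10, 11), (11, 2), (11, 15), (12, 2), (12, 15), (13, 5), (13, 12), (15, 1), (15, 16), (16, 6), (16, 11)}; affine count = 20; |E(F_17)| = 21.

Discriminant check: Δ ∝ 4a³ + 27b² = 4·11³ + 27·14² = 4·1331 + 27·196 ≡ 8 (mod 17). Nonzero ⇒ E is nonsingular.
For each x ∈ F_17, compute rhs = x³ + 11·x + 14 mod 17, then count y ∈ F_17 with y² ≡ rhs.
  x = 0: rhs = 14, matching y values: none (0 points).
  x = 1: rhs = 9, matching y values: 3, 14 (2 points).
  x = 2: rhs = 10, matching y values: none (0 points).
  x = 3: rhs = 6, matching y values: none (0 points).
  x = 4: rhs = 3, matching y values: none (0 points).
  x = 5: rhs = 7, matching y values: none (0 points).
  x = 6: rhs = 7, matching y values: none (0 points).
  x = 7: rhs = 9, matching y values: 3, 14 (2 points).
  x = 8: rhs = 2, matching y values: 6, 11 (2 points).
  x = 9: rhs = 9, matching y values: 3, 14 (2 points).
  x = 10: rhs = 2, matching y values: 6, 11 (2 points).
  x = 11: rhs = 4, matching y values: 2, 15 (2 points).
  x = 12: rhs = 4, matching y values: 2, 15 (2 points).
  x = 13: rhs = 8, matching y values: 5, 12 (2 points).
  x = 14: rhs = 5, matching y values: none (0 points).
  x = 15: rhs = 1, matching y values: 1, 16 (2 points).
  x = 16: rhs = 2, matching y values: 6, 11 (2 points).
Total affine count: 20.
Full point count |E(F_17)| = 20 + 1 = 21.
Hasse bound: |21 − (17+1)| = |3| = 3 ≤ 2√17 ≈ 8.2462 ✓.


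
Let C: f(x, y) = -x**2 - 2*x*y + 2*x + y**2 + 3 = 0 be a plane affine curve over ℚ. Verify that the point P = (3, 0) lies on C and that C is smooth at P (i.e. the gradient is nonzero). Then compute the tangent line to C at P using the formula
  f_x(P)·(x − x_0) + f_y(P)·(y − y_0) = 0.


Tangent line at P: -4*x - 6*y + 12 = 0.

Step 1: f(3, 0) = 0, so P lies on C.
Step 2: partial derivatives
  f_x(x, y) = -2*x - 2*y + 2, f_y(x, y) = -2*x + 2*y.
  f_x(P) = -4, f_y(P) = -6 (gradient nonzero, so P is smooth).
Step 3: tangent line at P: -4·(x − 3) + -6·(y − 0) = 0.
Expanding: -4*x - 6*y + 12 = 0.


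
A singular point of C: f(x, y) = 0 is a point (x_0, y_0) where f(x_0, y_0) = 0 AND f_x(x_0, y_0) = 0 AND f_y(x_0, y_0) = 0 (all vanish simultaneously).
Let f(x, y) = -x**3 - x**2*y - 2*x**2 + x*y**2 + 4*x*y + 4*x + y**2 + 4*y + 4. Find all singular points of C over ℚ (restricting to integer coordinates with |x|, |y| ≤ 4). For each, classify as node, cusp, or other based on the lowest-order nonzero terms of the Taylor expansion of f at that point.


Singular points: {(0, -2)}; classification: cusp.

Compute partial derivatives:
  f_x = -3*x**2 - 2*x*y - 4*x + y**2 + 4*y + 4.
  f_y = -x**2 + 2*x*y + 4*x + 2*y + 4.
Scan x_0 ∈ {−4, ..., 4}. For each x_0, f_y(x_0, y) is a polynomial in y; find its integer roots y ∈ {−4, ..., 4}, then test f_x and f at those candidates.
  x = -4: f_y(-4, y) = -6*y - 28; no integer root y with |y| ≤ 4.
  x = -3: f_y(-3, y) = -4*y - 17; no integer root y with |y| ≤ 4.
  x = -2: f_y(-2, y) = -2*y - 8; vanishes at y ∈ {-4}. (-2, -4): f_x = -16 ≠ 0.
  x = -1: f_y(-1, y) = -1; no integer root y with |y| ≤ 4.
  x = 0: f_y(0, y) = 2*y + 4; vanishes at y ∈ {-2}. (0, -2): f_x = 0, f = 0 — SINGULAR.
  x = 1: f_y(1, y) = 4*y + 7; no integer root y with |y| ≤ 4.
  x = 2: f_y(2, y) = 6*y + 8; no integer root y with |y| ≤ 4.
  x = 3: f_y(3, y) = 8*y + 7; no integer root y with |y| ≤ 4.
  x = 4: f_y(4, y) = 10*y + 4; no integer root y with |y| ≤ 4.
Only singular point on the grid: (0, -2).
Classify: substitute x = 0 + u, y = -2 + v and expand: f = -u**3 - u**2*v + u*v**2 + v**2.
No constant or linear terms (consistent with a singular point). Quadratic part: v**2. Cubic part: -u**3 - u**2*v + u*v**2.
The quadratic part v**2 is a perfect square, so there is a single (double) tangent line v = 0, i.e. y = -2. Restricting the cubic part to that line (v = 0) leaves -u**3 ≠ 0, so f is not divisible by v and the branch is v² ≈ u**3 to lowest order — this is a cusp.
Classification: cusp.


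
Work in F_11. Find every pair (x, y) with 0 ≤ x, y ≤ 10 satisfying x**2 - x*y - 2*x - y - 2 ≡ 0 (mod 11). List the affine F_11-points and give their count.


Affine F_11-points: {(0, 9), (1, 4), (2, 3), (3, 3), (4, 10), (5, 4), (6, 0), (7, 0), (8, 10), (9, 5)}; count = 10.

For each of the 121 pairs (x, y) ∈ F_11², evaluate f(x, y) mod 11. Record the zeros.
  x = 0: [0↦9, 1↦8, 2↦7, 3↦6, 4↦5, 5↦4, 6↦3, 7↦2, 8↦1, 9↦0, 10↦10]  zeros at y ∈ {9}
  x = 1: [0↦8, 1↦6, 2↦4, 3↦2, 4↦0, 5↦9, 6↦7, 7↦5, 8↦3, 9↦1, 10↦10]  zeros at y ∈ {4}
  x = 2: [0↦9, 1↦6, 2↦3, 3↦0, 4↦8, 5↦5, 6↦2, 7↦10, 8↦7, 9↦4, 10↦1]  zeros at y ∈ {3}
  x = 3: [0↦1, 1↦8, 2↦4, 3↦0, 4↦7, 5↦3, 6↦10, 7↦6, 8↦2, 9↦9, 10↦5]  zeros at y ∈ {3}
  x = 4: [0↦6, 1↦1, 2↦7, 3↦2, 4↦8, 5↦3, 6↦9, 7↦4, 8↦10, 9↦5, 10↦0]  zeros at y ∈ {10}
  x = 5: [0↦2, 1↦7, 2↦1, 3↦6, 4↦0, 5↦5, 6↦10, 7↦4, 8↦9, 9↦3, 10↦8]  zeros at y ∈ {4}
  x = 6: [0↦0, 1↦4, 2↦8, 3↦1, 4↦5, 5↦9, 6↦2, 7↦6, 8↦10, 9↦3, 10↦7]  zeros at y ∈ {0}
  x = 7: [0↦0, 1↦3, 2↦6, 3↦9, 4↦1, 5↦4, 6↦7, 7↦10, 8↦2, 9↦5, 10↦8]  zeros at y ∈ {0}
  x = 8: [0↦2, 1↦4, 2↦6, 3↦8, 4↦10, 5↦1, 6↦3, 7↦5, 8↦7, 9↦9, 10↦0]  zeros at y ∈ {10}
  x = 9: [0↦6, 1↦7, 2↦8, 3↦9, 4↦10, 5↦0, 6↦1, 7↦2, 8↦3, 9↦4, 10↦5]  zeros at y ∈ {5}
  x = 10: [0↦1, 1↦1, 2↦1, 3↦1, 4↦1, 5↦1, 6↦1, 7↦1, 8↦1, 9↦1, 10↦1]  zeros at y ∈ ∅
Collecting zeros: affine points = {(0, 9), (1, 4), (2, 3), (3, 3), (4, 10), (5, 4), (6, 0), (7, 0), (8, 10), (9, 5)}.
Total count |C(F_11)_aff| = 10.


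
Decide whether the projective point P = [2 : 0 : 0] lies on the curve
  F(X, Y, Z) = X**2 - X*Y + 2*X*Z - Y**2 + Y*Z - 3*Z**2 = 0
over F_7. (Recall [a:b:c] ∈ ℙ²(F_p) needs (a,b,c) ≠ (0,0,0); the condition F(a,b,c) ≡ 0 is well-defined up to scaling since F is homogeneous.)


F(2,0,0) ≡ 4 (mod 7); P is NOT on the curve.

Evaluate F(2, 0, 0) term-by-term (mod 7).
  X**2 ↦ 1·4·1·1 = 4
  -X*Y ↦ -1·2·0·1 = 0
  2*X*Z ↦ 2·2·1·0 = 0
  -Y**2 ↦ -1·1·0·1 = 0
  Y*Z ↦ 1·1·0·0 = 0
  -3*Z**2 ↦ -3·1·1·0 = 0
Sum: F(2, 0, 0) = (4) + (0) + (0) + (0) + (0) + (0) = 4.
Reducing mod 7: 4 ≡ 4 (mod 7).
Since F(a, b, c) ≡ 4 ≠ 0 (mod 7), P does NOT lie on the curve.


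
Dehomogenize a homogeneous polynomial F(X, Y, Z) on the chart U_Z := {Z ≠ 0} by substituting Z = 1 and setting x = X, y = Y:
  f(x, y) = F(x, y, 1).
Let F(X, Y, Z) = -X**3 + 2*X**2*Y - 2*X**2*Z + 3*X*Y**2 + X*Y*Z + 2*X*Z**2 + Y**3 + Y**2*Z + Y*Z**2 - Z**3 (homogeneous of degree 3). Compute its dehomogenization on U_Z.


f(x, y) = -x**3 + 2*x**2*y - 2*x**2 + 3*x*y**2 + x*y + 2*x + y**3 + y**2 + y - 1

On U_Z we set Z = 1. Each monomial c·X^i·Y^j·Z^k in F becomes c·x^i·y^j·1^k = c·x^i·y^j.
Substituting Z = 1: F(X, Y, 1) = -x**3 + 2*x**2*y - 2*x**2 + 3*x*y**2 + x*y + 2*x + y**3 + y**2 + y - 1.
Note: deg(f) ≤ deg(F) = 3; strict inequality happens when F is divisible by Z (lost terms).


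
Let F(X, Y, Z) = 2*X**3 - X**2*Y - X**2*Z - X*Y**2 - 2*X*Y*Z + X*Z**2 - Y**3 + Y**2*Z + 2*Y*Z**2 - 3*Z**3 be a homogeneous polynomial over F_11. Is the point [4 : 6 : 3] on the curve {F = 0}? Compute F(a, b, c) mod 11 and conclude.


F(4,6,3) ≡ 3 (mod 11); P is NOT on the curve.

Evaluate F(4, 6, 3) term-by-term (mod 11).
  2*X**3 ↦ 2·64·1·1 = 128
  -X**2*Y ↦ -1·16·6·1 = -96
  -X**2*Z ↦ -1·16·1·3 = -48
  -X*Y**2 ↦ -1·4·36·1 = -144
  -2*X*Y*Z ↦ -2·4·6·3 = -144
  X*Z**2 ↦ 1·4·1·9 = 36
  -Y**3 ↦ -1·1·216·1 = -216
  Y**2*Z ↦ 1·1·36·3 = 108
  2*Y*Z**2 ↦ 2·1·6·9 = 108
  -3*Z**3 ↦ -3·1·1·27 = -81
Sum: F(4, 6, 3) = (128) + (-96) + (-48) + (-144) + (-144) + (36) + (-216) + (108) + (108) + (-81) = -349.
Reducing mod 11: -349 ≡ 3 (mod 11).
Since F(a, b, c) ≡ 3 ≠ 0 (mod 11), P does NOT lie on the curve.


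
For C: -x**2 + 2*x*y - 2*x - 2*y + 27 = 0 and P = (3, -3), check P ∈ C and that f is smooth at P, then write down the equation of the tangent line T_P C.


Tangent line at P: -14*x + 4*y + 54 = 0.

Step 1: f(3, -3) = 0, so P lies on C.
Step 2: partial derivatives
  f_x(x, y) = -2*x + 2*y - 2, f_y(x, y) = 2*x - 2.
  f_x(P) = -14, f_y(P) = 4 (gradient nonzero, so P is smooth).
Step 3: tangent line at P: -14·(x − 3) + 4·(y − -3) = 0.
Expanding: -14*x + 4*y + 54 = 0.


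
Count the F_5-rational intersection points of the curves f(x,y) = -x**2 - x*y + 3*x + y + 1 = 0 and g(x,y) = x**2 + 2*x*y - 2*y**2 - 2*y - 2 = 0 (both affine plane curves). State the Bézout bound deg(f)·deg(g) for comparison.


Common zeros: {(2, 3)}; count = 1; Bézout bound = 4.

deg(f) = 2, deg(g) = 2, so Bézout bound = 4.
Scan x ∈ F_5. For each x, list the y ∈ F_5 with f(x, y) ≡ 0 and those with g(x, y) ≡ 0 (mod 5); the common zeros in that column are the intersection.
  x = 0: f ≡ 0 at y ∈ {4}; g ≡ 0 at y ∈ ∅; common: ∅.
  x = 1: f ≡ 0 at y ∈ ∅; g ≡ 0 at y ∈ ∅; common: ∅.
  x = 2: f ≡ 0 at y ∈ {3}; g ≡ 0 at y ∈ {3}; common: {3}.
  x = 3: f ≡ 0 at y ∈ {3}; g ≡ 0 at y ∈ ∅; common: ∅.
  x = 4: f ≡ 0 at y ∈ {4}; g ≡ 0 at y ∈ ∅; common: ∅.
Collecting: common zeros = {(2, 3)}, so the count is 1.
Comparison with the Bézout bound: 1 ≤ 4 = deg(f)·deg(g), as expected for curves with no common component (the affine F_5-count falls short of the bound because intersections may lie at infinity, over extension fields, or carry multiplicity).


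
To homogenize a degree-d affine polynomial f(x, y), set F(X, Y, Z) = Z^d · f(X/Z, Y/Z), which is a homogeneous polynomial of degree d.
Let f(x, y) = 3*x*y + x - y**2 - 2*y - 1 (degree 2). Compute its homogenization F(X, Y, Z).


F(X, Y, Z) = 3*X*Y + X*Z - Y**2 - 2*Y*Z - Z**2

deg(f) = 2.
Substitute x = X/Z, y = Y/Z into f, then multiply by Z^2.
  monomial 3·x^1·y^1 ↦ 3·X^1·Y^1·Z^0.
  monomial 1·x^1·y^0 ↦ 1·X^1·Y^0·Z^1.
  monomial -1·x^0·y^2 ↦ -1·X^0·Y^2·Z^0.
  monomial -2·x^0·y^1 ↦ -2·X^0·Y^1·Z^1.
  monomial -1·x^0·y^0 ↦ -1·X^0·Y^0·Z^2.
Collecting: F(X, Y, Z) = 3*X*Y + X*Z - Y**2 - 2*Y*Z - Z**2.


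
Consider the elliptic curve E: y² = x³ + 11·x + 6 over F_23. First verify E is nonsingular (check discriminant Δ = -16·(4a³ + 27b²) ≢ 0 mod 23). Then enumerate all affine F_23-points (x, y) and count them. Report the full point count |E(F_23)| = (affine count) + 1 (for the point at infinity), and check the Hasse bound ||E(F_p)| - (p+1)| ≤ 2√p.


Affine points = {(0, 11), (0, 12), (1, 8), (1, 15), (2, 6), (2, 17), (5, 5), (5, 18), (6, 9), (6, 14), (7, 9), (7, 14), (8, 10), (8, 13), (9, 11), (9, 12), (10, 9), (10, 14), (11, 3), (11, 20), (12, 7), (12, 16), (13, 0), (14, 11), (14, 12), (15, 2), (15, 21), (16, 0), (17, 0), (19, 6), (19, 17)}; affine count = 31; |E(F_23)| = 32.

Discriminant check: Δ ∝ 4a³ + 27b² = 4·11³ + 27·6² = 4·1331 + 27·36 ≡ 17 (mod 23). Nonzero ⇒ E is nonsingular.
For each x ∈ F_23, compute rhs = x³ + 11·x + 6 mod 23, then count y ∈ F_23 with y² ≡ rhs.
  x = 0: rhs = 6, matching y values: 11, 12 (2 points).
  x = 1: rhs = 18, matching y values: 8, 15 (2 points).
  x = 2: rhs = 13, matching y values: 6, 17 (2 points).
  x = 3: rhs = 20, matching y values: none (0 points).
  x = 4: rhs = 22, matching y values: none (0 points).
  x = 5: rhs = 2, matching y values: 5, 18 (2 points).
  x = 6: rhs = 12, matching y values: 9, 14 (2 points).
  x = 7: rhs = 12, matching y values: 9, 14 (2 points).
  x = 8: rhs = 8, matching y values: 10, 13 (2 points).
  x = 9: rhs = 6, matching y values: 11, 12 (2 points).
  x = 10: rhs = 12, matching y values: 9, 14 (2 points).
  x = 11: rhs = 9, matching y values: 3, 20 (2 points).
  x = 12: rhs = 3, matching y values: 7, 16 (2 points).
  x = 13: rhs = 0, matching y values: 0 (1 points).
  x = 14: rhs = 6, matching y values: 11, 12 (2 points).
  x = 15: rhs = 4, matching y values: 2, 21 (2 points).
  x = 16: rhs = 0, matching y values: 0 (1 points).
  x = 17: rhs = 0, matching y values: 0 (1 points).
  x = 18: rhs = 10, matching y values: none (0 points).
  x = 19: rhs = 13, matching y values: 6, 17 (2 points).
  x = 20: rhs = 15, matching y values: none (0 points).
  x = 21: rhs = 22, matching y values: none (0 points).
  x = 22: rhs = 17, matching y values: none (0 points).
Total affine count: 31.
Full point count |E(F_23)| = 31 + 1 = 32.
Hasse bound: |32 − (23+1)| = |8| = 8 ≤ 2√23 ≈ 9.5917 ✓.
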